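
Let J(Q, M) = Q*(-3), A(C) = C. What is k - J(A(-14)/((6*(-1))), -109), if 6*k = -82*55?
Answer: -2234/3 ≈ -744.67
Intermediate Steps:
J(Q, M) = -3*Q
k = -2255/3 (k = (-82*55)/6 = (⅙)*(-4510) = -2255/3 ≈ -751.67)
k - J(A(-14)/((6*(-1))), -109) = -2255/3 - (-3)*(-14/(6*(-1))) = -2255/3 - (-3)*(-14/(-6)) = -2255/3 - (-3)*(-14*(-⅙)) = -2255/3 - (-3)*7/3 = -2255/3 - 1*(-7) = -2255/3 + 7 = -2234/3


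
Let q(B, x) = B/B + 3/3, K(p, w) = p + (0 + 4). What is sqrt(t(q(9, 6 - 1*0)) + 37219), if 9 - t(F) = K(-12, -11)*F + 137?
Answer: 3*sqrt(4123) ≈ 192.63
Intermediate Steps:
K(p, w) = 4 + p (K(p, w) = p + 4 = 4 + p)
q(B, x) = 2 (q(B, x) = 1 + 3*(1/3) = 1 + 1 = 2)
t(F) = -128 + 8*F (t(F) = 9 - ((4 - 12)*F + 137) = 9 - (-8*F + 137) = 9 - (137 - 8*F) = 9 + (-137 + 8*F) = -128 + 8*F)
sqrt(t(q(9, 6 - 1*0)) + 37219) = sqrt((-128 + 8*2) + 37219) = sqrt((-128 + 16) + 37219) = sqrt(-112 + 37219) = sqrt(37107) = 3*sqrt(4123)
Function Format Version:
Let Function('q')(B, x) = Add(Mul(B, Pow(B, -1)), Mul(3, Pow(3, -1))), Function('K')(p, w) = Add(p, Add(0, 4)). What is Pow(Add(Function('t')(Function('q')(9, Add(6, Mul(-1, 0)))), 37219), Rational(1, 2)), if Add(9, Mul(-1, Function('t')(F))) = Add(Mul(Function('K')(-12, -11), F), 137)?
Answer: Mul(3, Pow(4123, Rational(1, 2))) ≈ 192.63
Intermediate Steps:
Function('K')(p, w) = Add(4, p) (Function('K')(p, w) = Add(p, 4) = Add(4, p))
Function('q')(B, x) = 2 (Function('q')(B, x) = Add(1, Mul(3, Rational(1, 3))) = Add(1, 1) = 2)
Function('t')(F) = Add(-128, Mul(8, F)) (Function('t')(F) = Add(9, Mul(-1, Add(Mul(Add(4, -12), F), 137))) = Add(9, Mul(-1, Add(Mul(-8, F), 137))) = Add(9, Mul(-1, Add(137, Mul(-8, F)))) = Add(9, Add(-137, Mul(8, F))) = Add(-128, Mul(8, F)))
Pow(Add(Function('t')(Function('q')(9, Add(6, Mul(-1, 0)))), 37219), Rational(1, 2)) = Pow(Add(Add(-128, Mul(8, 2)), 37219), Rational(1, 2)) = Pow(Add(Add(-128, 16), 37219), Rational(1, 2)) = Pow(Add(-112, 37219), Rational(1, 2)) = Pow(37107, Rational(1, 2)) = Mul(3, Pow(4123, Rational(1, 2)))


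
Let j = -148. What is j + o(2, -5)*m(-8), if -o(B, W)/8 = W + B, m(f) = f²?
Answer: 1388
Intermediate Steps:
o(B, W) = -8*B - 8*W (o(B, W) = -8*(W + B) = -8*(B + W) = -8*B - 8*W)
j + o(2, -5)*m(-8) = -148 + (-8*2 - 8*(-5))*(-8)² = -148 + (-16 + 40)*64 = -148 + 24*64 = -148 + 1536 = 1388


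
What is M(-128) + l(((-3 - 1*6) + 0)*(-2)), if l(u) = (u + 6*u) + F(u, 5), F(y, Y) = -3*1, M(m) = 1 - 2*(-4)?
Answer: 132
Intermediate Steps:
M(m) = 9 (M(m) = 1 + 8 = 9)
F(y, Y) = -3
l(u) = -3 + 7*u (l(u) = (u + 6*u) - 3 = 7*u - 3 = -3 + 7*u)
M(-128) + l(((-3 - 1*6) + 0)*(-2)) = 9 + (-3 + 7*(((-3 - 1*6) + 0)*(-2))) = 9 + (-3 + 7*(((-3 - 6) + 0)*(-2))) = 9 + (-3 + 7*((-9 + 0)*(-2))) = 9 + (-3 + 7*(-9*(-2))) = 9 + (-3 + 7*18) = 9 + (-3 + 126) = 9 + 123 = 132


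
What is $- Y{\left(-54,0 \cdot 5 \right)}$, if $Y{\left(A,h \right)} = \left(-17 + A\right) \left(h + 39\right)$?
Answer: $2769$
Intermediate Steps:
$Y{\left(A,h \right)} = \left(-17 + A\right) \left(39 + h\right)$
$- Y{\left(-54,0 \cdot 5 \right)} = - (-663 - 17 \cdot 0 \cdot 5 + 39 \left(-54\right) - 54 \cdot 0 \cdot 5) = - (-663 - 0 - 2106 - 0) = - (-663 + 0 - 2106 + 0) = \left(-1\right) \left(-2769\right) = 2769$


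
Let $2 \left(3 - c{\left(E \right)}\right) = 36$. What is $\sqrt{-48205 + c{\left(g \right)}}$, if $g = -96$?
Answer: $2 i \sqrt{12055} \approx 219.59 i$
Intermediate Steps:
$c{\left(E \right)} = -15$ ($c{\left(E \right)} = 3 - 18 = -15$)
$\sqrt{-48205 + c{\left(g \right)}} = \sqrt{-48205 - 15} = \sqrt{-48220} = 2 i \sqrt{12055}$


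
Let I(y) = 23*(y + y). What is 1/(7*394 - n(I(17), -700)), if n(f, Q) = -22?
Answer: 1/2780 ≈ 0.00035971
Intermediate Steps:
I(y) = 46*y (I(y) = 23*(2*y) = 46*y)
1/(7*394 - n(I(17), -700)) = 1/(7*394 - 1*(-22)) = 1/(2758 + 22) = 1/2780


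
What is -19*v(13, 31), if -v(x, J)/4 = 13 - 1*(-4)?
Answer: 1292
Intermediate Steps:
v(x, J) = -68 (v(x, J) = -4*(13 - 1*(-4)) = -4*(13 + 4) = -4*17 = -68)
-19*v(13, 31) = -19*(-68) = 1292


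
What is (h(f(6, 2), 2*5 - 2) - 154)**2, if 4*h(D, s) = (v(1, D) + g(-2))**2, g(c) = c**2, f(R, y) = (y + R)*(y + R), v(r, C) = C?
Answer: 1004004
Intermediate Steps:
f(R, y) = (R + y)**2 (f(R, y) = (R + y)*(R + y) = (R + y)**2)
h(D, s) = (4 + D)**2/4 (h(D, s) = (D + (-2)**2)**2/4 = (D + 4)**2/4 = (4 + D)**2/4)
(h(f(6, 2), 2*5 - 2) - 154)**2 = ((4 + (6 + 2)**2)**2/4 - 154)**2 = ((4 + 8**2)**2/4 - 154)**2 = ((4 + 64)**2/4 - 154)**2 = ((1/4)*68**2 - 154)**2 = ((1/4)*4624 - 154)**2 = (1156 - 154)**2 = 1002**2 = 1004004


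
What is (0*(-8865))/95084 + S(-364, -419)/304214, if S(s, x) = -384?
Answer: -192/152107 ≈ -0.0012623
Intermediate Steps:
(0*(-8865))/95084 + S(-364, -419)/304214 = (0*(-8865))/95084 - 384/304214 = 0*(1/95084) - 384*1/304214 = 0 - 192/152107 = -192/152107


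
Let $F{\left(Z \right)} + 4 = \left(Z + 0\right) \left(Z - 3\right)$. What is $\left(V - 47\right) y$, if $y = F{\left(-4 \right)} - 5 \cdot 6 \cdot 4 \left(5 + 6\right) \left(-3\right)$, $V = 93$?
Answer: $183264$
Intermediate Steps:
$F{\left(Z \right)} = -4 + Z \left(-3 + Z\right)$ ($F{\left(Z \right)} = -4 + \left(Z + 0\right) \left(Z - 3\right) = -4 + Z \left(-3 + Z\right)$)
$y = 3984$ ($y = \left(-4 + \left(-4\right)^{2} - -12\right) - 5 \cdot 6 \cdot 4 \left(5 + 6\right) \left(-3\right) = \left(-4 + 16 + 12\right) - 5 \cdot 24 \cdot 11 \left(-3\right) = 24 - 5 \cdot 24 \left(-33\right) = 24 - -3960 = 24 + 3960 = 3984$)
$\left(V - 47\right) y = \left(93 - 47\right) 3984 = 46 \cdot 3984 = 183264$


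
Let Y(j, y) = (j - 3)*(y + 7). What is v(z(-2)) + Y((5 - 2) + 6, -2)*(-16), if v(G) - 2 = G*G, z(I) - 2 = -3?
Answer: -477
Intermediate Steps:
z(I) = -1 (z(I) = 2 - 3 = -1)
v(G) = 2 + G**2 (v(G) = 2 + G*G = 2 + G**2)
Y(j, y) = (-3 + j)*(7 + y)
v(z(-2)) + Y((5 - 2) + 6, -2)*(-16) = (2 + (-1)**2) + (-21 - 3*(-2) + 7*((5 - 2) + 6) + ((5 - 2) + 6)*(-2))*(-16) = (2 + 1) + (-21 + 6 + 7*(3 + 6) + (3 + 6)*(-2))*(-16) = 3 + (-21 + 6 + 7*9 + 9*(-2))*(-16) = 3 + (-21 + 6 + 63 - 18)*(-16) = 3 + 30*(-16) = 3 - 480 = -477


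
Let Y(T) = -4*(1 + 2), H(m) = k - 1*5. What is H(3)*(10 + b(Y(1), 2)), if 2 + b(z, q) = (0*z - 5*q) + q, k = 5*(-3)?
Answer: 0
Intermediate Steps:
k = -15
H(m) = -20 (H(m) = -15 - 1*5 = -15 - 5 = -20)
Y(T) = -12 (Y(T) = -4*3 = -12)
b(z, q) = -2 - 4*q (b(z, q) = -2 + ((0*z - 5*q) + q) = -2 + ((0 - 5*q) + q) = -2 + (-5*q + q) = -2 - 4*q)
H(3)*(10 + b(Y(1), 2)) = -20*(10 + (-2 - 4*2)) = -20*(10 + (-2 - 8)) = -20*(10 - 10) = -20*0 = 0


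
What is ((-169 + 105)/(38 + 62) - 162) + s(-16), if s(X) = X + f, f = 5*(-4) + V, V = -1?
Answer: -4991/25 ≈ -199.64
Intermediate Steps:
f = -21 (f = 5*(-4) - 1 = -20 - 1 = -21)
s(X) = -21 + X (s(X) = X - 21 = -21 + X)
((-169 + 105)/(38 + 62) - 162) + s(-16) = ((-169 + 105)/(38 + 62) - 162) + (-21 - 16) = (-64/100 - 162) - 37 = (-64*1/100 - 162) - 37 = (-16/25 - 162) - 37 = -4066/25 - 37 = -4991/25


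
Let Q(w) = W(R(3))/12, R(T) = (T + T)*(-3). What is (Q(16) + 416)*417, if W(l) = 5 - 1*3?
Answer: 347083/2 ≈ 1.7354e+5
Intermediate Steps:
R(T) = -6*T (R(T) = (2*T)*(-3) = -6*T)
W(l) = 2 (W(l) = 5 - 3 = 2)
Q(w) = ⅙ (Q(w) = 2/12 = 2*(1/12) = ⅙)
(Q(16) + 416)*417 = (⅙ + 416)*417 = (2497/6)*417 = 347083/2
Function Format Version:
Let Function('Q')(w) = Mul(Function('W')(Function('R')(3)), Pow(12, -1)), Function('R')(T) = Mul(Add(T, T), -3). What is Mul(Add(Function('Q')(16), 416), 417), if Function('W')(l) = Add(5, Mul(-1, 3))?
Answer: Rational(347083, 2) ≈ 1.7354e+5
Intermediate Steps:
Function('R')(T) = Mul(-6, T) (Function('R')(T) = Mul(Mul(2, T), -3) = Mul(-6, T))
Function('W')(l) = 2 (Function('W')(l) = Add(5, -3) = 2)
Function('Q')(w) = Rational(1, 6) (Function('Q')(w) = Mul(2, Pow(12, -1)) = Mul(2, Rational(1, 12)) = Rational(1, 6))
Mul(Add(Function('Q')(16), 416), 417) = Mul(Add(Rational(1, 6), 416), 417) = Mul(Rational(2497, 6), 417) = Rational(347083, 2)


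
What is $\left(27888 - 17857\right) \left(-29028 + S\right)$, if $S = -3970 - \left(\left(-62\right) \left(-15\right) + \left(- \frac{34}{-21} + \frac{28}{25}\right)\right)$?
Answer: $- \frac{25526943254}{75} \approx -3.4036 \cdot 10^{8}$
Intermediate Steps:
$S = - \frac{2573938}{525}$ ($S = -3970 - \left(930 + \left(\left(-34\right) \left(- \frac{1}{21}\right) + 28 \cdot \frac{1}{25}\right)\right) = -3970 - \left(930 + \left(\frac{34}{21} + \frac{28}{25}\right)\right) = -3970 - \left(930 + \frac{1438}{525}\right) = -3970 - \frac{489688}{525} = - \frac{2573938}{525} \approx -4902.7$)
$\left(27888 - 17857\right) \left(-29028 + S\right) = \left(27888 - 17857\right) \left(-29028 - \frac{2573938}{525}\right) = 10031 \left(- \frac{17813638}{525}\right) = - \frac{25526943254}{75}$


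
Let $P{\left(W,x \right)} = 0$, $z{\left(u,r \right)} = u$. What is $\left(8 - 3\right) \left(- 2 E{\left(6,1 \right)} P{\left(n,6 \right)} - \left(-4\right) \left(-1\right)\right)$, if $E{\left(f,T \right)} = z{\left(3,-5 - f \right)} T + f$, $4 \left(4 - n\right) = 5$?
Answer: $-20$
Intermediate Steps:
$n = \frac{11}{4}$ ($n = 4 - \frac{5}{4} = \frac{11}{4} \approx 2.75$)
$E{\left(f,T \right)} = f + 3 T$ ($E{\left(f,T \right)} = 3 T + f = f + 3 T$)
$\left(8 - 3\right) \left(- 2 E{\left(6,1 \right)} P{\left(n,6 \right)} - \left(-4\right) \left(-1\right)\right) = \left(8 - 3\right) \left(- 2 \left(6 + 3 \cdot 1\right) 0 - \left(-4\right) \left(-1\right)\right) = \left(8 - 3\right) \left(- 2 \left(6 + 3\right) 0 - 4\right) = 5 \left(\left(-2\right) 9 \cdot 0 - 4\right) = 5 \left(\left(-18\right) 0 - 4\right) = 5 \left(0 - 4\right) = 5 \left(-4\right) = -20$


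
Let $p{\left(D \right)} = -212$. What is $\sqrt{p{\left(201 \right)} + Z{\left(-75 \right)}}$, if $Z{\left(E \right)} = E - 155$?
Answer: $i \sqrt{442} \approx 21.024 i$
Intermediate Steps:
$Z{\left(E \right)} = -155 + E$
$\sqrt{p{\left(201 \right)} + Z{\left(-75 \right)}} = \sqrt{-212 - 230} = \sqrt{-442} = i \sqrt{442}$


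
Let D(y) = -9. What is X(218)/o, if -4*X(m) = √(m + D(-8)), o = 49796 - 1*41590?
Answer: -√209/32824 ≈ -0.00044044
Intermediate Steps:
o = 8206 (o = 49796 - 41590 = 8206)
X(m) = -√(-9 + m)/4 (X(m) = -√(m - 9)/4 = -√(-9 + m)/4)
X(218)/o = -√(-9 + 218)/4/8206 = -√209/4*(1/8206) = -√209/32824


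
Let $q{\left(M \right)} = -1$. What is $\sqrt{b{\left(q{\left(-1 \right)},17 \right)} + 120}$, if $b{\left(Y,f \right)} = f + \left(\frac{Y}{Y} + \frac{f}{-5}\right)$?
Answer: $\frac{\sqrt{3365}}{5} \approx 11.602$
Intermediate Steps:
$b{\left(Y,f \right)} = 1 + \frac{4 f}{5}$ ($b{\left(Y,f \right)} = f + \left(1 + f \left(- \frac{1}{5}\right)\right) = f - \left(-1 + \frac{f}{5}\right) = 1 + \frac{4 f}{5}$)
$\sqrt{b{\left(q{\left(-1 \right)},17 \right)} + 120} = \sqrt{\left(1 + \frac{4}{5} \cdot 17\right) + 120} = \sqrt{\left(1 + \frac{68}{5}\right) + 120} = \sqrt{\frac{73}{5} + 120} = \sqrt{\frac{673}{5}} = \frac{\sqrt{3365}}{5}$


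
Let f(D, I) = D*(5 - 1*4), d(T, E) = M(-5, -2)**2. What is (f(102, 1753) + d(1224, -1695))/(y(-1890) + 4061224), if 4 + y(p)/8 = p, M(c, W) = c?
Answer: 127/4046072 ≈ 3.1388e-5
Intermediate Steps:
d(T, E) = 25 (d(T, E) = (-5)**2 = 25)
y(p) = -32 + 8*p
f(D, I) = D (f(D, I) = D*(5 - 4) = D*1 = D)
(f(102, 1753) + d(1224, -1695))/(y(-1890) + 4061224) = (102 + 25)/((-32 + 8*(-1890)) + 4061224) = 127/((-32 - 15120) + 4061224) = 127/(-15152 + 4061224) = 127/4046072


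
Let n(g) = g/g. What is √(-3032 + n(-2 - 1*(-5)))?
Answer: I*√3031 ≈ 55.055*I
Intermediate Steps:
n(g) = 1
√(-3032 + n(-2 - 1*(-5))) = √(-3032 + 1) = √(-3031) = I*√3031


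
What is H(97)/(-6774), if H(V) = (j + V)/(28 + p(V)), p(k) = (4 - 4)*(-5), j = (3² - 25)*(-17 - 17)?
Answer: -641/189672 ≈ -0.0033795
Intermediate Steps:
j = 544 (j = (9 - 25)*(-34) = -16*(-34) = 544)
p(k) = 0 (p(k) = 0*(-5) = 0)
H(V) = 136/7 + V/28 (H(V) = (544 + V)/(28 + 0) = (544 + V)/28 = (544 + V)*(1/28) = 136/7 + V/28)
H(97)/(-6774) = (136/7 + (1/28)*97)/(-6774) = (136/7 + 97/28)*(-1/6774) = (641/28)*(-1/6774) = -641/189672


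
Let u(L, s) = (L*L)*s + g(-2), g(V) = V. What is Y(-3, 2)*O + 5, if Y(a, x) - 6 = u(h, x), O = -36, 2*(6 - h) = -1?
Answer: -3181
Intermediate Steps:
h = 13/2 (h = 6 - 1/2*(-1) = 6 + 1/2 = 13/2 ≈ 6.5000)
u(L, s) = -2 + s*L**2 (u(L, s) = (L*L)*s - 2 = L**2*s - 2 = s*L**2 - 2 = -2 + s*L**2)
Y(a, x) = 4 + 169*x/4 (Y(a, x) = 6 + (-2 + x*(13/2)**2) = 6 + (-2 + x*(169/4)) = 6 + (-2 + 169*x/4) = 4 + 169*x/4)
Y(-3, 2)*O + 5 = (4 + (169/4)*2)*(-36) + 5 = (4 + 169/2)*(-36) + 5 = (177/2)*(-36) + 5 = -3186 + 5 = -3181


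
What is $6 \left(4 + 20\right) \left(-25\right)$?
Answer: $-3600$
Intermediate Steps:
$6 \left(4 + 20\right) \left(-25\right) = 6 \cdot 24 \left(-25\right) = 144 \left(-25\right) = -3600$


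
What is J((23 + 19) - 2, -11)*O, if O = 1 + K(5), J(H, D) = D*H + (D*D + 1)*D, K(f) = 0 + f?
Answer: -10692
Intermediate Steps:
K(f) = f
J(H, D) = D*H + D*(1 + D**2) (J(H, D) = D*H + (D**2 + 1)*D = D*H + (1 + D**2)*D = D*H + D*(1 + D**2))
O = 6 (O = 1 + 5 = 6)
J((23 + 19) - 2, -11)*O = -11*(1 + ((23 + 19) - 2) + (-11)**2)*6 = -11*(1 + (42 - 2) + 121)*6 = -11*(1 + 40 + 121)*6 = -11*162*6 = -1782*6 = -10692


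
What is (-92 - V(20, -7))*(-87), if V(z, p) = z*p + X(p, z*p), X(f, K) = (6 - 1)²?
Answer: -2001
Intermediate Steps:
X(f, K) = 25 (X(f, K) = 5² = 25)
V(z, p) = 25 + p*z (V(z, p) = z*p + 25 = p*z + 25 = 25 + p*z)
(-92 - V(20, -7))*(-87) = (-92 - (25 - 7*20))*(-87) = (-92 - (25 - 140))*(-87) = (-92 - 1*(-115))*(-87) = (-92 + 115)*(-87) = 23*(-87) = -2001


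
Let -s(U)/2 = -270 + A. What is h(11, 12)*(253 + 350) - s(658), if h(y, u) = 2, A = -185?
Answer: 296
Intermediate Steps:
s(U) = 910 (s(U) = -2*(-270 - 185) = -2*(-455) = 910)
h(11, 12)*(253 + 350) - s(658) = 2*(253 + 350) - 1*910 = 2*603 - 910 = 1206 - 910 = 296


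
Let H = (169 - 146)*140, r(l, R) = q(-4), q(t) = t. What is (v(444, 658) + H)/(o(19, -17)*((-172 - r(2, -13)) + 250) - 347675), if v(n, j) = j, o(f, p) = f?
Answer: -3878/346117 ≈ -0.011204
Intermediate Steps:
r(l, R) = -4
H = 3220 (H = 23*140 = 3220)
(v(444, 658) + H)/(o(19, -17)*((-172 - r(2, -13)) + 250) - 347675) = (658 + 3220)/(19*((-172 - 1*(-4)) + 250) - 347675) = 3878/(19*((-172 + 4) + 250) - 347675) = 3878/(19*(-168 + 250) - 347675) = 3878/(19*82 - 347675) = 3878/(1558 - 347675) = 3878/(-346117) = 3878*(-1/346117) = -3878/346117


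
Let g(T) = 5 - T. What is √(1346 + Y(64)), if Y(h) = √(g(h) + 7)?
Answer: √(1346 + 2*I*√13) ≈ 36.688 + 0.09827*I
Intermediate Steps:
Y(h) = √(12 - h) (Y(h) = √((5 - h) + 7) = √(12 - h))
√(1346 + Y(64)) = √(1346 + √(12 - 1*64)) = √(1346 + √(12 - 64)) = √(1346 + √(-52)) = √(1346 + 2*I*√13)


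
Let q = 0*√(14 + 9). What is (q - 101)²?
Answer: 10201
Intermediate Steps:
q = 0 (q = 0*√23 = 0)
(q - 101)² = (0 - 101)² = (-101)² = 10201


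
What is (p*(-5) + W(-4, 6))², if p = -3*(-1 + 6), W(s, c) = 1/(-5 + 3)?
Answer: 22201/4 ≈ 5550.3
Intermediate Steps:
W(s, c) = -½ (W(s, c) = 1/(-2) = -½)
p = -15 (p = -3*5 = -15)
(p*(-5) + W(-4, 6))² = (-15*(-5) - ½)² = (75 - ½)² = (149/2)² = 22201/4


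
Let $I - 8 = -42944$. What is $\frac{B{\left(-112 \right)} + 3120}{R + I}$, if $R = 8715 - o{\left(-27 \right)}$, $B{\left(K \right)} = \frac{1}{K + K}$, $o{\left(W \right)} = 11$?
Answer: $- \frac{698879}{7667968} \approx -0.091143$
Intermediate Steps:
$B{\left(K \right)} = \frac{1}{2 K}$
$I = -42936$ ($I = 8 - 42944 = -42936$)
$R = 8704$ ($R = 8715 - 11 = 8704$)
$\frac{B{\left(-112 \right)} + 3120}{R + I} = \frac{\frac{1}{2 \left(-112\right)} + 3120}{8704 - 42936} = \frac{\frac{1}{2} \left(- \frac{1}{112}\right) + 3120}{-34232} = \left(- \frac{1}{224} + 3120\right) \left(- \frac{1}{34232}\right) = \frac{698879}{224} \left(- \frac{1}{34232}\right) = - \frac{698879}{7667968}$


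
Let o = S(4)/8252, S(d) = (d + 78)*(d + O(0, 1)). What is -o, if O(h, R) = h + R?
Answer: -205/4126 ≈ -0.049685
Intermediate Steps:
O(h, R) = R + h
S(d) = (1 + d)*(78 + d) (S(d) = (d + 78)*(d + (1 + 0)) = (78 + d)*(d + 1) = (78 + d)*(1 + d) = (1 + d)*(78 + d))
o = 205/4126 (o = (78 + 4**2 + 79*4)/8252 = (78 + 16 + 316)*(1/8252) = 410*(1/8252) = 205/4126 ≈ 0.049685)
-o = -1*205/4126 = -205/4126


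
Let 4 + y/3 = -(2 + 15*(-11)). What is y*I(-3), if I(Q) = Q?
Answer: -1431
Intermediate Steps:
y = 477 (y = -12 + 3*(-(2 + 15*(-11))) = -12 + 3*(-(2 - 165)) = -12 + 3*(-1*(-163)) = -12 + 3*163 = -12 + 489 = 477)
y*I(-3) = 477*(-3) = -1431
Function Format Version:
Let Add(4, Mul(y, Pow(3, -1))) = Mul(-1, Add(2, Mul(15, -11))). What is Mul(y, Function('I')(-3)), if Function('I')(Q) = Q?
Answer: -1431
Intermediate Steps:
y = 477 (y = Add(-12, Mul(3, Mul(-1, Add(2, Mul(15, -11))))) = Add(-12, Mul(3, Mul(-1, Add(2, -165)))) = Add(-12, Mul(3, Mul(-1, -163))) = Add(-12, Mul(3, 163)) = Add(-12, 489) = 477)
Mul(y, Function('I')(-3)) = Mul(477, -3) = -1431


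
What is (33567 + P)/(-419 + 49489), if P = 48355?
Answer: 40961/24535 ≈ 1.6695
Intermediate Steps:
(33567 + P)/(-419 + 49489) = (33567 + 48355)/(-419 + 49489) = 81922/49070 = 81922*(1/49070) = 40961/24535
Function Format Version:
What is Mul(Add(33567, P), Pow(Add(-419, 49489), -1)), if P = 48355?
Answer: Rational(40961, 24535) ≈ 1.6695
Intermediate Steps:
Mul(Add(33567, P), Pow(Add(-419, 49489), -1)) = Mul(Add(33567, 48355), Pow(Add(-419, 49489), -1)) = Mul(81922, Pow(49070, -1)) = Mul(81922, Rational(1, 49070)) = Rational(40961, 24535)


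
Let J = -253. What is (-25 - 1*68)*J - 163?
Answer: 23366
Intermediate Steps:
(-25 - 1*68)*J - 163 = (-25 - 1*68)*(-253) - 163 = (-25 - 68)*(-253) - 163 = -93*(-253) - 163 = 23529 - 163 = 23366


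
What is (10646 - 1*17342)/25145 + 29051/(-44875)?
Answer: -206194079/225676375 ≈ -0.91367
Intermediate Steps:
(10646 - 1*17342)/25145 + 29051/(-44875) = (10646 - 17342)*(1/25145) + 29051*(-1/44875) = -6696*1/25145 - 29051/44875 = -6696/25145 - 29051/44875 = -206194079/225676375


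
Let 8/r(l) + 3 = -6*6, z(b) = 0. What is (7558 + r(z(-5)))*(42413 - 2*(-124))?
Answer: 12574500394/39 ≈ 3.2242e+8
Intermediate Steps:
r(l) = -8/39 (r(l) = 8/(-3 - 6*6) = 8/(-3 - 36) = 8/(-39) = 8*(-1/39) = -8/39)
(7558 + r(z(-5)))*(42413 - 2*(-124)) = (7558 - 8/39)*(42413 - 2*(-124)) = 294754*(42413 + 248)/39 = (294754/39)*42661 = 12574500394/39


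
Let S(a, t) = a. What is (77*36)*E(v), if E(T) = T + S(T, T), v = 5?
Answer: 27720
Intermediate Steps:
E(T) = 2*T (E(T) = T + T = 2*T)
(77*36)*E(v) = (77*36)*(2*5) = 2772*10 = 27720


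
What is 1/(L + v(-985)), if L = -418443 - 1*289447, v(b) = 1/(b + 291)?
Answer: -694/491275661 ≈ -1.4126e-6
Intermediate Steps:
v(b) = 1/(291 + b)
L = -707890 (L = -418443 - 289447 = -707890)
1/(L + v(-985)) = 1/(-707890 + 1/(291 - 985)) = 1/(-707890 + 1/(-694)) = 1/(-707890 - 1/694) = 1/(-491275661/694) = -694/491275661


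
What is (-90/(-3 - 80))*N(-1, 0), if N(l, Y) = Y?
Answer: 0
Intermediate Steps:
(-90/(-3 - 80))*N(-1, 0) = -90/(-3 - 80)*0 = -90/(-83)*0 = -90*(-1/83)*0 = (90/83)*0 = 0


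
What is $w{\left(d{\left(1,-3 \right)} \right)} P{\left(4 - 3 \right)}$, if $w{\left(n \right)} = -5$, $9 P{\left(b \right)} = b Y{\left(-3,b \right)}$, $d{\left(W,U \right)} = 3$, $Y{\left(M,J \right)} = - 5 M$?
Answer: $- \frac{25}{3} \approx -8.3333$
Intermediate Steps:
$P{\left(b \right)} = \frac{5 b}{3}$ ($P{\left(b \right)} = \frac{b \left(\left(-5\right) \left(-3\right)\right)}{9} = \frac{b 15}{9} = \frac{15 b}{9} = \frac{5 b}{3}$)
$w{\left(d{\left(1,-3 \right)} \right)} P{\left(4 - 3 \right)} = - 5 \frac{5 \left(4 - 3\right)}{3} = - 5 \cdot \frac{5}{3} \cdot 1 = \left(-5\right) \frac{5}{3} = - \frac{25}{3}$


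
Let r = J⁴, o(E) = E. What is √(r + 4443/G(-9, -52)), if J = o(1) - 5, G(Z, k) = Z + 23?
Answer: √112378/14 ≈ 23.945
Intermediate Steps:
G(Z, k) = 23 + Z
J = -4 (J = 1 - 5 = -4)
r = 256 (r = (-4)⁴ = 256)
√(r + 4443/G(-9, -52)) = √(256 + 4443/(23 - 9)) = √(256 + 4443/14) = √(8027/14) = √112378/14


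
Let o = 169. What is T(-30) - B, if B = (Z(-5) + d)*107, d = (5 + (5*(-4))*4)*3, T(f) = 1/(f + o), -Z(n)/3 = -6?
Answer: 3078712/139 ≈ 22149.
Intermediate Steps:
Z(n) = 18 (Z(n) = -3*(-6) = 18)
T(f) = 1/(169 + f) (T(f) = 1/(f + 169) = 1/(169 + f))
d = -225 (d = (5 - 20*4)*3 = (5 - 80)*3 = -75*3 = -225)
B = -22149 (B = (18 - 225)*107 = -207*107 = -22149)
T(-30) - B = 1/(169 - 30) - 1*(-22149) = 1/139 + 22149 = 3078712/139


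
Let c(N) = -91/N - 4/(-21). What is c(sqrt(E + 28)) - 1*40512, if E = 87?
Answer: -850748/21 - 91*sqrt(115)/115 ≈ -40520.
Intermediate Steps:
c(N) = 4/21 - 91/N (c(N) = -91/N - 4*(-1/21) = -91/N + 4/21 = 4/21 - 91/N)
c(sqrt(E + 28)) - 1*40512 = (4/21 - 91/sqrt(87 + 28)) - 1*40512 = (4/21 - 91*sqrt(115)/115) - 40512 = -850748/21 - 91*sqrt(115)/115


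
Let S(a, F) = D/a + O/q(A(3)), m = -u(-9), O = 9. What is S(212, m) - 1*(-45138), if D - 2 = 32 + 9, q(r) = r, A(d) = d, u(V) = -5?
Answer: 9569935/212 ≈ 45141.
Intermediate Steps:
m = 5 (m = -1*(-5) = 5)
D = 43 (D = 2 + (32 + 9) = 2 + 41 = 43)
S(a, F) = 3 + 43/a (S(a, F) = 43/a + 9/3 = 43/a + 9*(1/3) = 43/a + 3 = 3 + 43/a)
S(212, m) - 1*(-45138) = (3 + 43/212) - 1*(-45138) = (3 + 43*(1/212)) + 45138 = (3 + 43/212) + 45138 = 679/212 + 45138 = 9569935/212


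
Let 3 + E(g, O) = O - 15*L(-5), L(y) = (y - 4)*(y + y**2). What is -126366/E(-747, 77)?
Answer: -63183/1387 ≈ -45.554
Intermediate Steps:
L(y) = (-4 + y)*(y + y**2)
E(g, O) = 2697 + O (E(g, O) = -3 + (O - (-75)*(-4 + (-5)**2 - 3*(-5))) = -3 + (O - (-75)*(-4 + 25 + 15)) = -3 + (O - (-75)*36) = -3 + (O - 15*(-180)) = -3 + (O + 2700) = -3 + (2700 + O) = 2697 + O)
-126366/E(-747, 77) = -126366/(2697 + 77) = -126366/2774 = -126366*1/2774 = -63183/1387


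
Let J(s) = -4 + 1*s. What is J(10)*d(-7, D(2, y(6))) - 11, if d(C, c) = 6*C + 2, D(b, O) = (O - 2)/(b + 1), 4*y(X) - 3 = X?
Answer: -251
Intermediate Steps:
y(X) = 3/4 + X/4
D(b, O) = (-2 + O)/(1 + b)
d(C, c) = 2 + 6*C
J(s) = -4 + s
J(10)*d(-7, D(2, y(6))) - 11 = (-4 + 10)*(2 + 6*(-7)) - 11 = 6*(2 - 42) - 11 = 6*(-40) - 11 = -240 - 11 = -251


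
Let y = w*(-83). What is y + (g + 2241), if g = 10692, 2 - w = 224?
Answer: 31359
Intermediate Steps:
w = -222 (w = 2 - 1*224 = 2 - 224 = -222)
y = 18426 (y = -222*(-83) = 18426)
y + (g + 2241) = 18426 + (10692 + 2241) = 18426 + 12933 = 31359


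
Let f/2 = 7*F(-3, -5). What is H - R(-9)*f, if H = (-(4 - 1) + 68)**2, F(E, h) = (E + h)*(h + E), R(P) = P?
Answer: 12289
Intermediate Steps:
F(E, h) = (E + h)**2 (F(E, h) = (E + h)*(E + h) = (E + h)**2)
H = 4225 (H = (-1*3 + 68)**2 = (-3 + 68)**2 = 65**2 = 4225)
f = 896 (f = 2*(7*(-3 - 5)**2) = 2*(7*(-8)**2) = 2*(7*64) = 2*448 = 896)
H - R(-9)*f = 4225 - (-9)*896 = 4225 - 1*(-8064) = 4225 + 8064 = 12289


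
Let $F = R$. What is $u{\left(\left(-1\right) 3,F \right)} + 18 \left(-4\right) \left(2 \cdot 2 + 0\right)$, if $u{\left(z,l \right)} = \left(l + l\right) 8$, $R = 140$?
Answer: $1952$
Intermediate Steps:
$F = 140$
$u{\left(z,l \right)} = 16 l$ ($u{\left(z,l \right)} = 2 l 8 = 16 l$)
$u{\left(\left(-1\right) 3,F \right)} + 18 \left(-4\right) \left(2 \cdot 2 + 0\right) = 16 \cdot 140 + 18 \left(-4\right) \left(2 \cdot 2 + 0\right) = 2240 - 72 \left(4 + 0\right) = 2240 - 288 = 1952$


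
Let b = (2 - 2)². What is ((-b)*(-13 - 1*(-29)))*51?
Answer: 0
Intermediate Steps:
b = 0 (b = 0² = 0)
((-b)*(-13 - 1*(-29)))*51 = ((-1*0)*(-13 - 1*(-29)))*51 = (0*(-13 + 29))*51 = (0*16)*51 = 0*51 = 0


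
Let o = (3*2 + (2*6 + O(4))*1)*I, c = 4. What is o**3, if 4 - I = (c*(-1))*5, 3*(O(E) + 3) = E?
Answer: 60236288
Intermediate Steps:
O(E) = -3 + E/3
I = 24 (I = 4 - 4*(-1)*5 = 4 - (-4)*5 = 4 - 1*(-20) = 4 + 20 = 24)
o = 392 (o = (3*2 + (2*6 + (-3 + (1/3)*4))*1)*24 = (6 + (12 + (-3 + 4/3))*1)*24 = (6 + (12 - 5/3)*1)*24 = (6 + (31/3)*1)*24 = (6 + 31/3)*24 = (49/3)*24 = 392)
o**3 = 392**3 = 60236288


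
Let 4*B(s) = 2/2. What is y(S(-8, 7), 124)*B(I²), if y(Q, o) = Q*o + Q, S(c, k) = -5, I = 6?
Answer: -625/4 ≈ -156.25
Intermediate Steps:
B(s) = ¼ (B(s) = (2/2)/4 = (2*(½))/4 = (¼)*1 = ¼)
y(Q, o) = Q + Q*o
y(S(-8, 7), 124)*B(I²) = -5*(1 + 124)*(¼) = -5*125*(¼) = -625*¼ = -625/4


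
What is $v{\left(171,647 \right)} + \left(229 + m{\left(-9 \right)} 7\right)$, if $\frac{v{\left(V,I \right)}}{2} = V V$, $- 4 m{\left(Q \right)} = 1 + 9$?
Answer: $\frac{117387}{2} \approx 58694.0$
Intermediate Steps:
$m{\left(Q \right)} = - \frac{5}{2}$ ($m{\left(Q \right)} = - \frac{1 + 9}{4} = \left(- \frac{1}{4}\right) 10 = - \frac{5}{2}$)
$v{\left(V,I \right)} = 2 V^{2}$ ($v{\left(V,I \right)} = 2 V V = 2 V^{2}$)
$v{\left(171,647 \right)} + \left(229 + m{\left(-9 \right)} 7\right) = 2 \cdot 171^{2} + \left(229 - \frac{35}{2}\right) = 2 \cdot 29241 + \left(229 - \frac{35}{2}\right) = 58482 + \frac{423}{2} = \frac{117387}{2}$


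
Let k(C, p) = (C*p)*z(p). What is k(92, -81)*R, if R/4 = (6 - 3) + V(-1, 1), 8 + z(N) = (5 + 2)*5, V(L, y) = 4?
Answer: -5633712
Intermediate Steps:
z(N) = 27 (z(N) = -8 + (5 + 2)*5 = -8 + 7*5 = -8 + 35 = 27)
k(C, p) = 27*C*p (k(C, p) = (C*p)*27 = 27*C*p)
R = 28 (R = 4*((6 - 3) + 4) = 4*(3 + 4) = 4*7 = 28)
k(92, -81)*R = (27*92*(-81))*28 = -201204*28 = -5633712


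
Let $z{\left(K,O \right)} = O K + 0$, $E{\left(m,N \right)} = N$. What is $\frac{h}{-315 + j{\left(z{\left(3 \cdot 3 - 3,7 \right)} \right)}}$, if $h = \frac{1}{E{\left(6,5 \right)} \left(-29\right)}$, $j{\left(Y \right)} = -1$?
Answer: $\frac{1}{45820} \approx 2.1825 \cdot 10^{-5}$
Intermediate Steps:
$z{\left(K,O \right)} = K O$ ($z{\left(K,O \right)} = K O + 0 = K O$)
$h = - \frac{1}{145}$ ($h = \frac{1}{5 \left(-29\right)} = \frac{1}{-145} = - \frac{1}{145} \approx -0.0068966$)
$\frac{h}{-315 + j{\left(z{\left(3 \cdot 3 - 3,7 \right)} \right)}} = \frac{1}{-315 - 1} \left(- \frac{1}{145}\right) = \frac{1}{-316} \left(- \frac{1}{145}\right) = \left(- \frac{1}{316}\right) \left(- \frac{1}{145}\right) = \frac{1}{45820}$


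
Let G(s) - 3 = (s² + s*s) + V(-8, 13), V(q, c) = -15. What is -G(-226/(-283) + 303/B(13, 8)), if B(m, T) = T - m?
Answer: -14296723622/2002225 ≈ -7140.4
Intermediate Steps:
G(s) = -12 + 2*s² (G(s) = 3 + ((s² + s*s) - 15) = 3 + ((s² + s²) - 15) = 3 + (2*s² - 15) = 3 + (-15 + 2*s²) = -12 + 2*s²)
-G(-226/(-283) + 303/B(13, 8)) = -(-12 + 2*(-226/(-283) + 303/(8 - 1*13))²) = -(-12 + 2*(-226*(-1/283) + 303/(8 - 13))²) = -(-12 + 2*(226/283 + 303/(-5))²) = -(-12 + 2*(226/283 + 303*(-⅕))²) = -(-12 + 2*(226/283 - 303/5)²) = -(-12 + 2*(-84619/1415)²) = -(-12 + 2*(7160375161/2002225)) = -(-12 + 14320750322/2002225) = -1*14296723622/2002225 = -14296723622/2002225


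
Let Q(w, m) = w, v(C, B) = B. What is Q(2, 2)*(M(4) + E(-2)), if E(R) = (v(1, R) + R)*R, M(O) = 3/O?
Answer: 35/2 ≈ 17.500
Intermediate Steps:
E(R) = 2*R**2 (E(R) = (R + R)*R = (2*R)*R = 2*R**2)
Q(2, 2)*(M(4) + E(-2)) = 2*(3/4 + 2*(-2)**2) = 2*(3*(1/4) + 2*4) = 2*(3/4 + 8) = 2*(35/4) = 35/2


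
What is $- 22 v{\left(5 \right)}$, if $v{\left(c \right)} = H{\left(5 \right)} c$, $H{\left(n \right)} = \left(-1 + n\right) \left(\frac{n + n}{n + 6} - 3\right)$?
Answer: $920$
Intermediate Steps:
$H{\left(n \right)} = \left(-1 + n\right) \left(-3 + \frac{2 n}{6 + n}\right)$ ($H{\left(n \right)} = \left(-1 + n\right) \left(\frac{2 n}{6 + n} - 3\right) = \left(-1 + n\right) \left(-3 + \frac{2 n}{6 + n}\right)$)
$v{\left(c \right)} = - \frac{92 c}{11}$ ($v{\left(c \right)} = \frac{18 - 5^{2} - 85}{6 + 5} c = \frac{18 - 25 - 85}{11} c = \frac{1}{11} \left(-92\right) c = - \frac{92 c}{11}$)
$- 22 v{\left(5 \right)} = - 22 \left(\left(- \frac{92}{11}\right) 5\right) = \left(-22\right) \left(- \frac{460}{11}\right) = 920$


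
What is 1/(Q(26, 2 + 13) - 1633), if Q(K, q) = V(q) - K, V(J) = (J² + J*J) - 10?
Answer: -1/1219 ≈ -0.00082034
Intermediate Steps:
V(J) = -10 + 2*J² (V(J) = (J² + J²) - 10 = 2*J² - 10 = -10 + 2*J²)
Q(K, q) = -10 - K + 2*q² (Q(K, q) = (-10 + 2*q²) - K = -10 - K + 2*q²)
1/(Q(26, 2 + 13) - 1633) = 1/((-10 - 1*26 + 2*(2 + 13)²) - 1633) = 1/((-10 - 26 + 2*15²) - 1633) = 1/((-10 - 26 + 2*225) - 1633) = 1/((-10 - 26 + 450) - 1633) = 1/(414 - 1633) = 1/(-1219) = -1/1219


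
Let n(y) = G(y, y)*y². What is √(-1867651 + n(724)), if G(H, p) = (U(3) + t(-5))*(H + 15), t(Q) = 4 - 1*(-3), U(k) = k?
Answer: 3*√430199221 ≈ 62224.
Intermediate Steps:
t(Q) = 7 (t(Q) = 4 + 3 = 7)
G(H, p) = 150 + 10*H (G(H, p) = (3 + 7)*(H + 15) = 10*(15 + H) = 150 + 10*H)
n(y) = y²*(150 + 10*y) (n(y) = (150 + 10*y)*y² = y²*(150 + 10*y))
√(-1867651 + n(724)) = √(-1867651 + 10*724²*(15 + 724)) = √(-1867651 + 10*524176*739) = √(-1867651 + 3873660640) = √3871792989 = 3*√430199221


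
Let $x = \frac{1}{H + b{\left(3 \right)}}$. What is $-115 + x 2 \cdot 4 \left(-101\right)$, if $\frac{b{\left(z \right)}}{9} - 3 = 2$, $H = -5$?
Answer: $- \frac{676}{5} \approx -135.2$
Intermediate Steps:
$b{\left(z \right)} = 45$ ($b{\left(z \right)} = 27 + 9 \cdot 2 = 27 + 18 = 45$)
$x = \frac{1}{40}$ ($x = \frac{1}{-5 + 45} = \frac{1}{40} \approx 0.025$)
$-115 + x 2 \cdot 4 \left(-101\right) = -115 + \frac{1}{40} \cdot 2 \cdot 4 \left(-101\right) = -115 + \frac{1}{20} \cdot 4 \left(-101\right) = -115 + \frac{1}{5} \left(-101\right) = -115 - \frac{101}{5} = - \frac{676}{5}$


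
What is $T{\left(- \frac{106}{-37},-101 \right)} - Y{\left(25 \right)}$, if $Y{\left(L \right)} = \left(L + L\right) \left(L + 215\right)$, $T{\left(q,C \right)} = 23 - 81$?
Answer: $-12058$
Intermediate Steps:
$T{\left(q,C \right)} = -58$ ($T{\left(q,C \right)} = 23 - 81 = -58$)
$Y{\left(L \right)} = 2 L \left(215 + L\right)$
$T{\left(- \frac{106}{-37},-101 \right)} - Y{\left(25 \right)} = -58 - 2 \cdot 25 \left(215 + 25\right) = -58 - 2 \cdot 25 \cdot 240 = -58 - 12000 = -12058$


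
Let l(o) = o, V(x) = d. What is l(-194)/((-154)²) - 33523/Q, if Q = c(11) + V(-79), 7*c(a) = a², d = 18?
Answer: -2782634097/2928926 ≈ -950.05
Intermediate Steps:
V(x) = 18
c(a) = a²/7
Q = 247/7 (Q = (⅐)*11² + 18 = (⅐)*121 + 18 = 121/7 + 18 = 247/7 ≈ 35.286)
l(-194)/((-154)²) - 33523/Q = -194/((-154)²) - 33523/247/7 = -194/23716 - 33523*7/247 = -194*1/23716 - 234661/247 = -97/11858 - 234661/247 = -2782634097/2928926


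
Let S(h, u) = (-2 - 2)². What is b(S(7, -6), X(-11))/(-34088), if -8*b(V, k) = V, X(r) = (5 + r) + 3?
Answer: 1/17044 ≈ 5.8672e-5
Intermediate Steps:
X(r) = 8 + r
S(h, u) = 16 (S(h, u) = (-4)² = 16)
b(V, k) = -V/8
b(S(7, -6), X(-11))/(-34088) = -⅛*16/(-34088) = -2*(-1/34088) = 1/17044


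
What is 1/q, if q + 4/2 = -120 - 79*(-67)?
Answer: 1/5171 ≈ 0.00019339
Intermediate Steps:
q = 5171 (q = -2 + (-120 - 79*(-67)) = -2 + (-120 + 5293) = -2 + 5173 = 5171)
1/q = 1/5171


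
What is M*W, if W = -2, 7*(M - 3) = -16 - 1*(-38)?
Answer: -86/7 ≈ -12.286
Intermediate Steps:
M = 43/7 (M = 3 + (-16 - 1*(-38))/7 = 3 + (-16 + 38)/7 = 3 + (⅐)*22 = 3 + 22/7 = 43/7 ≈ 6.1429)
M*W = (43/7)*(-2) = -86/7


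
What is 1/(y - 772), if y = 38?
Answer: -1/734 ≈ -0.0013624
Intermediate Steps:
1/(y - 772) = 1/(38 - 772) = 1/(-734) = -1/734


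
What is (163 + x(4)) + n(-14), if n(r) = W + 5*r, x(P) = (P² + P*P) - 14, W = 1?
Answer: 112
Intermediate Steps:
x(P) = -14 + 2*P² (x(P) = (P² + P²) - 14 = 2*P² - 14 = -14 + 2*P²)
n(r) = 1 + 5*r
(163 + x(4)) + n(-14) = (163 + (-14 + 2*4²)) + (1 + 5*(-14)) = (163 + (-14 + 2*16)) + (1 - 70) = (163 + (-14 + 32)) - 69 = (163 + 18) - 69 = 181 - 69 = 112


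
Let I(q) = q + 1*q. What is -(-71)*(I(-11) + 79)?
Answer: 4047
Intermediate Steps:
I(q) = 2*q (I(q) = q + q = 2*q)
-(-71)*(I(-11) + 79) = -(-71)*(2*(-11) + 79) = -(-71)*(-22 + 79) = -(-71)*57 = -1*(-4047) = 4047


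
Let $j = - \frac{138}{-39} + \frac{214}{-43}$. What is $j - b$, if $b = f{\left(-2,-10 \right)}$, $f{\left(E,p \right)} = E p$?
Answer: $- \frac{11984}{559} \approx -21.438$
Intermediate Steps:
$b = 20$ ($b = \left(-2\right) \left(-10\right) = 20$)
$j = - \frac{804}{559}$ ($j = \left(-138\right) \left(- \frac{1}{39}\right) + 214 \left(- \frac{1}{43}\right) = \frac{46}{13} - \frac{214}{43} = - \frac{804}{559} \approx -1.4383$)
$j - b = - \frac{804}{559} - 20 = - \frac{11984}{559}$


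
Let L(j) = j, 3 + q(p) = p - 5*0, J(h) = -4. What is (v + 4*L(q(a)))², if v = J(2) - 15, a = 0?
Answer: 961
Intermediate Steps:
q(p) = -3 + p (q(p) = -3 + (p - 5*0) = -3 + (p + 0) = -3 + p)
v = -19 (v = -4 - 15 = -19)
(v + 4*L(q(a)))² = (-19 + 4*(-3 + 0))² = (-19 + 4*(-3))² = (-19 - 12)² = (-31)² = 961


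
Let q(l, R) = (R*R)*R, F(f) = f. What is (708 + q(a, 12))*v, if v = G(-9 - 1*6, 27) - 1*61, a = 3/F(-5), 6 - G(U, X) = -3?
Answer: -126672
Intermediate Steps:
G(U, X) = 9 (G(U, X) = 6 - 1*(-3) = 6 + 3 = 9)
a = -⅗ (a = 3/(-5) = 3*(-⅕) = -⅗ ≈ -0.60000)
q(l, R) = R³ (q(l, R) = R²*R = R³)
v = -52 (v = 9 - 1*61 = 9 - 61 = -52)
(708 + q(a, 12))*v = (708 + 12³)*(-52) = (708 + 1728)*(-52) = 2436*(-52) = -126672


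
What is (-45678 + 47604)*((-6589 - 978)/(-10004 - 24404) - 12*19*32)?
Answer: -10510650981/748 ≈ -1.4052e+7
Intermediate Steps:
(-45678 + 47604)*((-6589 - 978)/(-10004 - 24404) - 12*19*32) = 1926*(-7567/(-34408) - 228*32) = 1926*(-7567*(-1/34408) - 7296) = 1926*(329/1496 - 7296) = 1926*(-10914487/1496) = -10510650981/748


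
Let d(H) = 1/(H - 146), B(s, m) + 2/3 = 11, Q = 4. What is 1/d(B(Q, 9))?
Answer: -407/3 ≈ -135.67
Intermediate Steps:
B(s, m) = 31/3 (B(s, m) = -2/3 + 11 = 31/3)
d(H) = 1/(-146 + H)
1/d(B(Q, 9)) = 1/(1/(-146 + 31/3)) = 1/(1/(-407/3)) = 1/(-3/407) = -407/3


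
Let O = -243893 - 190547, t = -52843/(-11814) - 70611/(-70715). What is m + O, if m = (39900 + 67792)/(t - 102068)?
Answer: -37042961108216570560/85265793065581 ≈ -4.3444e+5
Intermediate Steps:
t = 4570991099/835427010 (t = -52843*(-1/11814) - 70611*(-1/70715) = 52843/11814 + 70611/70715 = 4570991099/835427010 ≈ 5.4714)
m = -89968805560920/85265793065581 (m = (39900 + 67792)/(4570991099/835427010 - 102068) = 107692/(-85265793065581/835427010) = 107692*(-835427010/85265793065581) = -89968805560920/85265793065581 ≈ -1.0552)
O = -434440
m + O = -89968805560920/85265793065581 - 434440 = -37042961108216570560/85265793065581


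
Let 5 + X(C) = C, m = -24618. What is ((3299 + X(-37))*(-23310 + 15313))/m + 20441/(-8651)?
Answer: 20438428231/19360938 ≈ 1055.7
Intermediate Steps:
X(C) = -5 + C
((3299 + X(-37))*(-23310 + 15313))/m + 20441/(-8651) = ((3299 + (-5 - 37))*(-23310 + 15313))/(-24618) + 20441/(-8651) = ((3299 - 42)*(-7997))*(-1/24618) + 20441*(-1/8651) = (3257*(-7997))*(-1/24618) - 20441/8651 = -26046229*(-1/24618) - 20441/8651 = 2367839/2238 - 20441/8651 = 20438428231/19360938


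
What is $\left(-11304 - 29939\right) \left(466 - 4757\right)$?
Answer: $176973713$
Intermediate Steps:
$\left(-11304 - 29939\right) \left(466 - 4757\right) = \left(-41243\right) \left(-4291\right) = 176973713$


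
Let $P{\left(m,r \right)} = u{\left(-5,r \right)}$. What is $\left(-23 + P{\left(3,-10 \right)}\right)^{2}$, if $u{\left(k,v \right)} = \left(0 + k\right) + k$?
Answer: $1089$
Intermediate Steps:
$u{\left(k,v \right)} = 2 k$ ($u{\left(k,v \right)} = k + k = 2 k$)
$P{\left(m,r \right)} = -10$ ($P{\left(m,r \right)} = 2 \left(-5\right) = -10$)
$\left(-23 + P{\left(3,-10 \right)}\right)^{2} = \left(-23 - 10\right)^{2} = \left(-33\right)^{2} = 1089$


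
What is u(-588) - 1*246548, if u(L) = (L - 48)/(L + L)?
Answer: -24161651/98 ≈ -2.4655e+5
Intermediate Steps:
u(L) = (-48 + L)/(2*L) (u(L) = (-48 + L)/((2*L)) = (-48 + L)*(1/(2*L)) = (-48 + L)/(2*L))
u(-588) - 1*246548 = (1/2)*(-48 - 588)/(-588) - 1*246548 = (1/2)*(-1/588)*(-636) - 246548 = 53/98 - 246548 = -24161651/98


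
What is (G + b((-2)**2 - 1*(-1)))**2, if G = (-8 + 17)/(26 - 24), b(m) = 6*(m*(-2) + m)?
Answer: 2601/4 ≈ 650.25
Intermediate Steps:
b(m) = -6*m (b(m) = 6*(-2*m + m) = 6*(-m) = -6*m)
G = 9/2 ≈ 4.5000
(G + b((-2)**2 - 1*(-1)))**2 = (9/2 - 6*((-2)**2 - 1*(-1)))**2 = (9/2 - 6*(4 + 1))**2 = (9/2 - 6*5)**2 = (9/2 - 30)**2 = (-51/2)**2 = 2601/4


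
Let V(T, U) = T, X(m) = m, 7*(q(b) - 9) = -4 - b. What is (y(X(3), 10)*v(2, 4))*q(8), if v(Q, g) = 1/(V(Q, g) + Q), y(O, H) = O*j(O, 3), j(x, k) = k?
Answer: 459/28 ≈ 16.393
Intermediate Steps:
q(b) = 59/7 - b/7 (q(b) = 9 + (-4 - b)/7 = 9 + (-4/7 - b/7) = 59/7 - b/7)
y(O, H) = 3*O (y(O, H) = O*3 = 3*O)
v(Q, g) = 1/(2*Q) (v(Q, g) = 1/(Q + Q) = 1/(2*Q))
(y(X(3), 10)*v(2, 4))*q(8) = ((3*3)*((1/2)/2))*(59/7 - 1/7*8) = (9*((1/2)*(1/2)))*(59/7 - 8/7) = (9*(1/4))*(51/7) = (9/4)*(51/7) = 459/28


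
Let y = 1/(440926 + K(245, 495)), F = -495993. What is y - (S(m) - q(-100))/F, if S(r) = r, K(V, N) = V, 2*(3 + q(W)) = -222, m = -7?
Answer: 15900430/72939242601 ≈ 0.00021800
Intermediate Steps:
q(W) = -114 (q(W) = -3 + (½)*(-222) = -3 - 111 = -114)
y = 1/441171 (y = 1/(440926 + 245) = 1/441171 ≈ 2.2667e-6)
y - (S(m) - q(-100))/F = 1/441171 - (-7 - 1*(-114))/(-495993) = 1/441171 - (-7 + 114)*(-1)/495993 = 1/441171 - 107*(-1)/495993 = 1/441171 - 1*(-107/495993) = 1/441171 + 107/495993 = 15900430/72939242601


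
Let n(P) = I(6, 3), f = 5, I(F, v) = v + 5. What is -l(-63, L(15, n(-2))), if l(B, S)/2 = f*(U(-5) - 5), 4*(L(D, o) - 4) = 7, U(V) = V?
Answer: 100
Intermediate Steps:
I(F, v) = 5 + v
n(P) = 8 (n(P) = 5 + 3 = 8)
L(D, o) = 23/4 (L(D, o) = 4 + (¼)*7 = 4 + 7/4 = 23/4)
l(B, S) = -100 (l(B, S) = 2*(5*(-5 - 5)) = 2*(5*(-10)) = 2*(-50) = -100)
-l(-63, L(15, n(-2))) = -1*(-100) = 100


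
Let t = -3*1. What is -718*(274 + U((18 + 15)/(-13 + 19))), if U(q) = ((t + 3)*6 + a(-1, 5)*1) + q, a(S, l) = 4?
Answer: -203553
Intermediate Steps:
t = -3
U(q) = 4 + q (U(q) = ((-3 + 3)*6 + 4*1) + q = (0*6 + 4) + q = (0 + 4) + q = 4 + q)
-718*(274 + U((18 + 15)/(-13 + 19))) = -718*(274 + (4 + (18 + 15)/(-13 + 19))) = -718*(274 + (4 + 33/6)) = -718*(274 + (4 + 33*(⅙))) = -718*(274 + (4 + 11/2)) = -718*(274 + 19/2) = -718*567/2 = -203553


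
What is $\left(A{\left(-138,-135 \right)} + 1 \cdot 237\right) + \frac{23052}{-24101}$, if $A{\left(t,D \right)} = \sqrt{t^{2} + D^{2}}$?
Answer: $\frac{5688885}{24101} + 3 \sqrt{4141} \approx 429.1$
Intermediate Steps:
$A{\left(t,D \right)} = \sqrt{D^{2} + t^{2}}$
$\left(A{\left(-138,-135 \right)} + 1 \cdot 237\right) + \frac{23052}{-24101} = \left(\sqrt{\left(-135\right)^{2} + \left(-138\right)^{2}} + 1 \cdot 237\right) + \frac{23052}{-24101} = \left(\sqrt{18225 + 19044} + 237\right) + 23052 \left(- \frac{1}{24101}\right) = \left(\sqrt{37269} + 237\right) - \frac{23052}{24101} = \left(3 \sqrt{4141} + 237\right) - \frac{23052}{24101} = \left(237 + 3 \sqrt{4141}\right) - \frac{23052}{24101} = \frac{5688885}{24101} + 3 \sqrt{4141}$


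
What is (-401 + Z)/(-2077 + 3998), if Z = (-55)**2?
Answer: 2624/1921 ≈ 1.3660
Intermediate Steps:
Z = 3025
(-401 + Z)/(-2077 + 3998) = (-401 + 3025)/(-2077 + 3998) = 2624/1921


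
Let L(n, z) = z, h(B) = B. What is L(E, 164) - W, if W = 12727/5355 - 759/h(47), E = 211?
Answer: 44742616/251685 ≈ 177.77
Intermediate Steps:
W = -3466276/251685 (W = 12727/5355 - 759/47 = -3466276/251685 ≈ -13.772)
L(E, 164) - W = 164 - 1*(-3466276/251685) = 164 + 3466276/251685 = 44742616/251685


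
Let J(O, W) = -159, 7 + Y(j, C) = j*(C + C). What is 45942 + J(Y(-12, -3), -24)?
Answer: 45783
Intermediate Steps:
Y(j, C) = -7 + 2*C*j (Y(j, C) = -7 + j*(C + C) = -7 + j*(2*C) = -7 + 2*C*j)
45942 + J(Y(-12, -3), -24) = 45942 - 159 = 45783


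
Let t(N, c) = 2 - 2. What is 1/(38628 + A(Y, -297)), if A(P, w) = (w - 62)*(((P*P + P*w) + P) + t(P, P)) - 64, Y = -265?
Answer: -1/53332171 ≈ -1.8750e-8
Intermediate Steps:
t(N, c) = 0
A(P, w) = -64 + (-62 + w)*(P + P**2 + P*w) (A(P, w) = (w - 62)*(((P*P + P*w) + P) + 0) - 64 = (-62 + w)*(((P**2 + P*w) + P) + 0) - 64 = (-62 + w)*((P + P**2 + P*w) + 0) - 64 = (-62 + w)*(P + P**2 + P*w) - 64 = -64 + (-62 + w)*(P + P**2 + P*w))
1/(38628 + A(Y, -297)) = 1/(38628 + (-64 - 62*(-265) - 62*(-265)**2 - 265*(-297)**2 - 297*(-265)**2 - 61*(-265)*(-297))) = 1/(38628 + (-64 + 16430 - 62*70225 - 265*88209 - 297*70225 - 4801005)) = 1/(38628 + (-64 + 16430 - 4353950 - 23375385 - 20856825 - 4801005)) = 1/(38628 - 53370799) = 1/(-53332171) = -1/53332171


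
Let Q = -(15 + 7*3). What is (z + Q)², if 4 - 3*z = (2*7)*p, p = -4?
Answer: 256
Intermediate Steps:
z = 20 (z = 4/3 - 2*7*(-4)/3 = 4/3 - 14*(-4)/3 = 4/3 - ⅓*(-56) = 4/3 + 56/3 = 20)
Q = -36 (Q = -(15 + 21) = -1*36 = -36)
(z + Q)² = (20 - 36)² = (-16)² = 256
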